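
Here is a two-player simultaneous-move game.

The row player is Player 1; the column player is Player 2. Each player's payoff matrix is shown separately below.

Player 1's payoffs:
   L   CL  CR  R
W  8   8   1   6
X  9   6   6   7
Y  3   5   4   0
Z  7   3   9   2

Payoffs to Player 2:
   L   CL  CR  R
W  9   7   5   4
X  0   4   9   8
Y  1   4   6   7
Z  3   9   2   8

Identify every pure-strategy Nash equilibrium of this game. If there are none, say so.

none

(W, L): Player 1 can switch to X (8 → 9). Not NE.
(W, CL): Player 2 can switch to L (7 → 9). Not NE.
(W, CR): Player 1 can switch to X (1 → 6). Not NE.
(W, R): Player 1 can switch to X (6 → 7). Not NE.
(X, L): Player 2 can switch to CL (0 → 4). Not NE.
(X, CL): Player 1 can switch to W (6 → 8). Not NE.
(The remaining 10 profiles each have a profitable deviation by the same check.)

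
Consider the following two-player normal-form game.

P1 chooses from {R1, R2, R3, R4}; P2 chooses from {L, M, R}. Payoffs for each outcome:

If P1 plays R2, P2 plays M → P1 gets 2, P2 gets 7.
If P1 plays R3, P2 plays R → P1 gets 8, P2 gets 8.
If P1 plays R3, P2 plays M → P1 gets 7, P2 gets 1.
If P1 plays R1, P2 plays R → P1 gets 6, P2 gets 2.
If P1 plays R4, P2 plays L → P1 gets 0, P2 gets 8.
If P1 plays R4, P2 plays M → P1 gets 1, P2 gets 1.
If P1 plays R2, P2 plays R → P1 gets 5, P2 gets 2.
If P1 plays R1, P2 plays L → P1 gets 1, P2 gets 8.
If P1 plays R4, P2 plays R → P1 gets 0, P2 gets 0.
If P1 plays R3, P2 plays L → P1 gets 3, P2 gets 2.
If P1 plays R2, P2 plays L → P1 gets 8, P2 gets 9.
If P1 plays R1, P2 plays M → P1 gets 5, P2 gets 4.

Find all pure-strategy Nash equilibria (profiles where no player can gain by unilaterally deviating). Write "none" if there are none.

(R2, L); (R3, R)

(R1, L): P1 can switch to R2 (1 → 8). Not NE.
(R1, M): P1 can switch to R3 (5 → 7). Not NE.
(R1, R): P1 can switch to R3 (6 → 8). Not NE.
(R2, L): P1 gets 8, best alternative 3; P2 gets 9, best alternative 7. No profitable deviation — NE.
(R2, M): P1 can switch to R1 (2 → 5). Not NE.
(R2, R): P1 can switch to R1 (5 → 6). Not NE.
(R3, L): P1 can switch to R2 (3 → 8). Not NE.
(R3, R): P1 gets 8, best alternative 6; P2 gets 8, best alternative 2. No profitable deviation — NE.
(The remaining 4 profiles each have a profitable deviation by the same check.)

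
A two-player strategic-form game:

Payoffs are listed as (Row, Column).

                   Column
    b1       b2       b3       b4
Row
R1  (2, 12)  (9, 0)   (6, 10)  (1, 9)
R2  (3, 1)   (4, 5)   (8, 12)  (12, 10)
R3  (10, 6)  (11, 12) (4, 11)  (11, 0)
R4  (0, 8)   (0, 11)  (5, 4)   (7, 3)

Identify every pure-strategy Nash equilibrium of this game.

Mark each player's best response to every combination of opponents' strategies; a profile where every player is best-responding is a pure Nash equilibrium.
Row against b1: payoffs 2, 3, 10, 0 → best response R3.
Row against b2: payoffs 9, 4, 11, 0 → best response R3.
Row against b3: payoffs 6, 8, 4, 5 → best response R2.
Row against b4: payoffs 1, 12, 11, 7 → best response R2.
Column against R1: payoffs 12, 0, 10, 9 → best response b1.
Column against R2: payoffs 1, 5, 12, 10 → best response b3.
Column against R3: payoffs 6, 12, 11, 0 → best response b2.
Column against R4: payoffs 8, 11, 4, 3 → best response b2.
Mutual best responses: (R2, b3); (R3, b2).

(R2, b3) and (R3, b2)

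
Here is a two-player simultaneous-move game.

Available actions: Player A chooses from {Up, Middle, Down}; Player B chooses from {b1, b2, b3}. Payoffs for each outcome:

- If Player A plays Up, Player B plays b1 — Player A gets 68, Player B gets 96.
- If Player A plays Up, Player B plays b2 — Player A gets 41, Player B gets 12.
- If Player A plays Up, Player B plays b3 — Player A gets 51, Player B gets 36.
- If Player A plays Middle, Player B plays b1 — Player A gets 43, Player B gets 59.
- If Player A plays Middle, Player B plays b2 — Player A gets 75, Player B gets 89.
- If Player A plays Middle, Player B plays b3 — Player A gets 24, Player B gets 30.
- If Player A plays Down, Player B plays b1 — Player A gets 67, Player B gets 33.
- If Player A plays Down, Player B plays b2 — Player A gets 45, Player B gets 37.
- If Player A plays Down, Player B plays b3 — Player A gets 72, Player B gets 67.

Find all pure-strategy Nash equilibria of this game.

Pure-strategy Nash equilibria: (Up, b1) and (Middle, b2) and (Down, b3)

(Up, b1): Player A gets 68, best alternative 67; Player B gets 96, best alternative 36. No profitable deviation — NE.
(Up, b2): Player A can switch to Middle (41 → 75). Not NE.
(Up, b3): Player A can switch to Down (51 → 72). Not NE.
(Middle, b1): Player A can switch to Up (43 → 68). Not NE.
(Middle, b2): Player A gets 75, best alternative 45; Player B gets 89, best alternative 59. No profitable deviation — NE.
(Middle, b3): Player A can switch to Up (24 → 51). Not NE.
(Down, b1): Player A can switch to Up (67 → 68). Not NE.
(Down, b2): Player A can switch to Middle (45 → 75). Not NE.
(Down, b3): Player A gets 72, best alternative 51; Player B gets 67, best alternative 37. No profitable deviation — NE.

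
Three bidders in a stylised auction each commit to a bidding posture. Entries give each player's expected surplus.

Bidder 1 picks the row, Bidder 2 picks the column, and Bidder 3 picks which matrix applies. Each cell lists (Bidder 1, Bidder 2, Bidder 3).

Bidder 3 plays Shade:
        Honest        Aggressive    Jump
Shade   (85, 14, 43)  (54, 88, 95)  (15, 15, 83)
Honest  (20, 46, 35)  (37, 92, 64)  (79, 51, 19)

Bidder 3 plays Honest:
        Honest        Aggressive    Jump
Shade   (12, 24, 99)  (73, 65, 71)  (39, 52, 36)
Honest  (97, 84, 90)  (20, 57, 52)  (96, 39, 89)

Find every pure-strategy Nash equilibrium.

(Shade, Aggressive, Shade) and (Honest, Honest, Honest)

(Shade, Honest, Shade): Bidder 2 can switch to Aggressive (14 → 88). Not NE.
(Shade, Honest, Honest): Bidder 1 can switch to Honest (12 → 97). Not NE.
(Shade, Aggressive, Shade): Bidder 1 gets 54, best alternative 37; Bidder 2 gets 88, best alternative 15; Bidder 3 gets 95, best alternative 71. No profitable deviation — NE.
(Shade, Aggressive, Honest): Bidder 3 can switch to Shade (71 → 95). Not NE.
(Shade, Jump, Shade): Bidder 1 can switch to Honest (15 → 79). Not NE.
(Shade, Jump, Honest): Bidder 1 can switch to Honest (39 → 96). Not NE.
(Honest, Honest, Shade): Bidder 1 can switch to Shade (20 → 85). Not NE.
(Honest, Honest, Honest): Bidder 1 gets 97, best alternative 12; Bidder 2 gets 84, best alternative 57; Bidder 3 gets 90, best alternative 35. No profitable deviation — NE.
(Honest, Aggressive, Shade): Bidder 1 can switch to Shade (37 → 54). Not NE.
(Honest, Aggressive, Honest): Bidder 1 can switch to Shade (20 → 73). Not NE.
(Honest, Jump, Shade): Bidder 2 can switch to Aggressive (51 → 92). Not NE.
(Honest, Jump, Honest): Bidder 2 can switch to Honest (39 → 84). Not NE.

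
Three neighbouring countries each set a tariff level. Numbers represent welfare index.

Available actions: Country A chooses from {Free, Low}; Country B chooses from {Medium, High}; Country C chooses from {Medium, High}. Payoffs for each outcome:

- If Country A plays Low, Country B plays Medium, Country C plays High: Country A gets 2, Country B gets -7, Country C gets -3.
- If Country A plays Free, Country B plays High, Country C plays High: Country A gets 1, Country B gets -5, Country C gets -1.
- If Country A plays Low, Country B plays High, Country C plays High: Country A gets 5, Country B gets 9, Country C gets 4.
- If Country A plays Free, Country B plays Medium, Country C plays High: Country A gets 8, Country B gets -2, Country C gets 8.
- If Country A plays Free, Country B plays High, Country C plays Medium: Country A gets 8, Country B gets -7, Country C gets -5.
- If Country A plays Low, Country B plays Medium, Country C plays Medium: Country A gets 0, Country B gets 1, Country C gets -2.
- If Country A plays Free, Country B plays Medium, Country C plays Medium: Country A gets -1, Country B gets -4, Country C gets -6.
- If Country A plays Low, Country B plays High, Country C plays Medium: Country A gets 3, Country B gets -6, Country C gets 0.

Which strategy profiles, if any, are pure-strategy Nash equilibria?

The pure Nash equilibria are (Free, Medium, High) and (Low, Medium, Medium) and (Low, High, High).

Country A against (Medium, Medium): payoffs -1, 0 → best response Low.
Country A against (Medium, High): payoffs 8, 2 → best response Free.
Country A against (High, Medium): payoffs 8, 3 → best response Free.
Country A against (High, High): payoffs 1, 5 → best response Low.
Country B against (Free, Medium): payoffs -4, -7 → best response Medium.
Country B against (Free, High): payoffs -2, -5 → best response Medium.
Country B against (Low, Medium): payoffs 1, -6 → best response Medium.
Country B against (Low, High): payoffs -7, 9 → best response High.
Country C against (Free, Medium): payoffs -6, 8 → best response High.
Country C against (Free, High): payoffs -5, -1 → best response High.
Country C against (Low, Medium): payoffs -2, -3 → best response Medium.
Country C against (Low, High): payoffs 0, 4 → best response High.
Mutual best responses: (Free, Medium, High); (Low, Medium, Medium); (Low, High, High).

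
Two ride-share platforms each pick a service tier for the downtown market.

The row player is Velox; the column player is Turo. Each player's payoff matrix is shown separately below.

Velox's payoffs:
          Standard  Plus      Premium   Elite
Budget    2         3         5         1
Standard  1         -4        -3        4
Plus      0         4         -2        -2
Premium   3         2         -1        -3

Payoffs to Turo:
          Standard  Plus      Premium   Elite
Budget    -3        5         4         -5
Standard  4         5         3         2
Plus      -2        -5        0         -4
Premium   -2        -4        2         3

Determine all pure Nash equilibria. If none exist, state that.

For each strategy profile, look for a profitable unilateral deviation.
(Budget, Standard): Velox can switch to Premium (2 → 3). Not NE.
(Budget, Plus): Velox can switch to Plus (3 → 4). Not NE.
(Budget, Premium): Turo can switch to Plus (4 → 5). Not NE.
(Budget, Elite): Velox can switch to Standard (1 → 4). Not NE.
(Standard, Standard): Velox can switch to Budget (1 → 2). Not NE.
(Standard, Plus): Velox can switch to Budget (-4 → 3). Not NE.
(Standard, Premium): Velox can switch to Budget (-3 → 5). Not NE.
(Standard, Elite): Turo can switch to Standard (2 → 4). Not NE.
(The remaining 8 profiles each have a profitable deviation by the same check.)

There is no pure-strategy Nash equilibrium.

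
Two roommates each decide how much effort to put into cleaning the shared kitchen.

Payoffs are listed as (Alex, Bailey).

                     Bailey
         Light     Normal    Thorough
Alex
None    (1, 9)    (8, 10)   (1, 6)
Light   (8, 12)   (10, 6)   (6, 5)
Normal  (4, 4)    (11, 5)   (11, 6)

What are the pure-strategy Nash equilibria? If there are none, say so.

Mark each player's best response to every combination of opponents' strategies; a profile where every player is best-responding is a pure Nash equilibrium.
Alex against Light: payoffs 1, 8, 4 → best response Light.
Alex against Normal: payoffs 8, 10, 11 → best response Normal.
Alex against Thorough: payoffs 1, 6, 11 → best response Normal.
Bailey against None: payoffs 9, 10, 6 → best response Normal.
Bailey against Light: payoffs 12, 6, 5 → best response Light.
Bailey against Normal: payoffs 4, 5, 6 → best response Thorough.
Mutual best responses: (Light, Light); (Normal, Thorough).

The pure Nash equilibria are (Light, Light), (Normal, Thorough).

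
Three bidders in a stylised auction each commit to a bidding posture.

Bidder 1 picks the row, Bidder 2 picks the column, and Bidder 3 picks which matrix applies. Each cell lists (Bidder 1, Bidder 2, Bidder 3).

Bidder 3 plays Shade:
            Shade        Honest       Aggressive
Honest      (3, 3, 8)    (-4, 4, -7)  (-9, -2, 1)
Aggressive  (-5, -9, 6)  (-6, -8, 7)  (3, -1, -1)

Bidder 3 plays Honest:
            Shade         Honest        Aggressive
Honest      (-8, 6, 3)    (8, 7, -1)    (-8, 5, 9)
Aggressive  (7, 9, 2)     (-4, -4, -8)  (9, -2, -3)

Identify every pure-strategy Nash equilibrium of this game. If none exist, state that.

Bidder 1 against (Shade, Shade): payoffs 3, -5 → best response Honest.
Bidder 1 against (Shade, Honest): payoffs -8, 7 → best response Aggressive.
Bidder 1 against (Honest, Shade): payoffs -4, -6 → best response Honest.
Bidder 1 against (Honest, Honest): payoffs 8, -4 → best response Honest.
Bidder 1 against (Aggressive, Shade): payoffs -9, 3 → best response Aggressive.
Bidder 1 against (Aggressive, Honest): payoffs -8, 9 → best response Aggressive.
Bidder 2 against (Honest, Shade): payoffs 3, 4, -2 → best response Honest.
Bidder 2 against (Honest, Honest): payoffs 6, 7, 5 → best response Honest.
Bidder 2 against (Aggressive, Shade): payoffs -9, -8, -1 → best response Aggressive.
Bidder 2 against (Aggressive, Honest): payoffs 9, -4, -2 → best response Shade.
Bidder 3 against (Honest, Shade): payoffs 8, 3 → best response Shade.
Bidder 3 against (Honest, Honest): payoffs -7, -1 → best response Honest.
Bidder 3 against (Honest, Aggressive): payoffs 1, 9 → best response Honest.
Bidder 3 against (Aggressive, Shade): payoffs 6, 2 → best response Shade.
Bidder 3 against (Aggressive, Honest): payoffs 7, -8 → best response Shade.
Bidder 3 against (Aggressive, Aggressive): payoffs -1, -3 → best response Shade.
Mutual best responses: (Honest, Honest, Honest); (Aggressive, Aggressive, Shade).

Pure-strategy Nash equilibria: (Honest, Honest, Honest); (Aggressive, Aggressive, Shade)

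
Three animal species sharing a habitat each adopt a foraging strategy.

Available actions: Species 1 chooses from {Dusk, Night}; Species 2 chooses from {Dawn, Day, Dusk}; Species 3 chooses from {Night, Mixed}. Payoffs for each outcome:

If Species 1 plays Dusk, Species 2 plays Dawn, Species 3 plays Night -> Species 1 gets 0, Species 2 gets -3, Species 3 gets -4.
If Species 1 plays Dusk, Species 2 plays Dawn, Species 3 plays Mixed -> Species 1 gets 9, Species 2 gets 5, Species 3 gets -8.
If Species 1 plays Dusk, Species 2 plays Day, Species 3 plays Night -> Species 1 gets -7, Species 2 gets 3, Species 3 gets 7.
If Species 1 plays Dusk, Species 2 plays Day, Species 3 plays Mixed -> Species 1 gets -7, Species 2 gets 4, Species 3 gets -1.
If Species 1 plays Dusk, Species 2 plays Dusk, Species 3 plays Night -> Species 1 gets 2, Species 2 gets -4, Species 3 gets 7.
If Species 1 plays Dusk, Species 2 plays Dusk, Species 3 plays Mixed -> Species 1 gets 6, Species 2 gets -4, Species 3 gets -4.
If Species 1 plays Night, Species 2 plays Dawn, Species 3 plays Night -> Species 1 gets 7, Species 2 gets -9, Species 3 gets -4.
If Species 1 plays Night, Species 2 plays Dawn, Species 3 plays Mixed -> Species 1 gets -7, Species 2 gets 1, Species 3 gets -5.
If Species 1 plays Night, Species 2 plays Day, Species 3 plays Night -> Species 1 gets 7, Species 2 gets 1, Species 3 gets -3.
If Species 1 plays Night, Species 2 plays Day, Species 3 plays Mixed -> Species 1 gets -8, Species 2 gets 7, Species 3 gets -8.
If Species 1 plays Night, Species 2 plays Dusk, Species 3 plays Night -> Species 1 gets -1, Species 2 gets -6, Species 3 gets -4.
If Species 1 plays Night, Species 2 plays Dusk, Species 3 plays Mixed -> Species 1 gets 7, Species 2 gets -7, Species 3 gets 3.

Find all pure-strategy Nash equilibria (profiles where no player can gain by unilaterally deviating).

The unique pure-strategy Nash equilibrium is (Night, Day, Night).

Check each profile: it is a Nash equilibrium iff no player can strictly gain by switching unilaterally.
(Dusk, Dawn, Night): Species 1 can switch to Night (0 → 7). Not NE.
(Dusk, Dawn, Mixed): Species 3 can switch to Night (-8 → -4). Not NE.
(Dusk, Day, Night): Species 1 can switch to Night (-7 → 7). Not NE.
(Dusk, Day, Mixed): Species 2 can switch to Dawn (4 → 5). Not NE.
(Dusk, Dusk, Night): Species 2 can switch to Dawn (-4 → -3). Not NE.
(Dusk, Dusk, Mixed): Species 1 can switch to Night (6 → 7). Not NE.
(Night, Dawn, Night): Species 2 can switch to Day (-9 → 1). Not NE.
(Night, Dawn, Mixed): Species 1 can switch to Dusk (-7 → 9). Not NE.
(Night, Day, Night): Species 1 gets 7, best alternative -7; Species 2 gets 1, best alternative -6; Species 3 gets -3, best alternative -8. No profitable deviation — NE.
(The remaining 3 profiles each have a profitable deviation by the same check.)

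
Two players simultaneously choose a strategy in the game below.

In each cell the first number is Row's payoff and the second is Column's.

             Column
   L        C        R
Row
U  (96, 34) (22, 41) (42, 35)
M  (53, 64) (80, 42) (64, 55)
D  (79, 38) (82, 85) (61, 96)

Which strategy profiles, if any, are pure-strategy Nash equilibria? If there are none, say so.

There is no pure-strategy Nash equilibrium.

Row against L: payoffs 96, 53, 79 → best response U.
Row against C: payoffs 22, 80, 82 → best response D.
Row against R: payoffs 42, 64, 61 → best response M.
Column against U: payoffs 34, 41, 35 → best response C.
Column against M: payoffs 64, 42, 55 → best response L.
Column against D: payoffs 38, 85, 96 → best response R.
No profile is a mutual best response for all players.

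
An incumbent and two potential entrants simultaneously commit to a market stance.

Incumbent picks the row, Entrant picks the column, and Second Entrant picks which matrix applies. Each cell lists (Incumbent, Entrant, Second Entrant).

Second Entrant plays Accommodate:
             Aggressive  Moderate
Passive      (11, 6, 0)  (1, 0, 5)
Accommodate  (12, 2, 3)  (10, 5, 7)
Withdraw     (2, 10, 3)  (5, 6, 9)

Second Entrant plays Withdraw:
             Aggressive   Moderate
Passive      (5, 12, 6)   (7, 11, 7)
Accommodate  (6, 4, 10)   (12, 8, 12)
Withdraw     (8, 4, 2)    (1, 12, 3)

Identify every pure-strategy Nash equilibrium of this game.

Incumbent against (Aggressive, Accommodate): payoffs 11, 12, 2 → best response Accommodate.
Incumbent against (Aggressive, Withdraw): payoffs 5, 6, 8 → best response Withdraw.
Incumbent against (Moderate, Accommodate): payoffs 1, 10, 5 → best response Accommodate.
Incumbent against (Moderate, Withdraw): payoffs 7, 12, 1 → best response Accommodate.
Entrant against (Passive, Accommodate): payoffs 6, 0 → best response Aggressive.
Entrant against (Passive, Withdraw): payoffs 12, 11 → best response Aggressive.
Entrant against (Accommodate, Accommodate): payoffs 2, 5 → best response Moderate.
Entrant against (Accommodate, Withdraw): payoffs 4, 8 → best response Moderate.
Entrant against (Withdraw, Accommodate): payoffs 10, 6 → best response Aggressive.
Entrant against (Withdraw, Withdraw): payoffs 4, 12 → best response Moderate.
Second Entrant against (Passive, Aggressive): payoffs 0, 6 → best response Withdraw.
Second Entrant against (Passive, Moderate): payoffs 5, 7 → best response Withdraw.
Second Entrant against (Accommodate, Aggressive): payoffs 3, 10 → best response Withdraw.
Second Entrant against (Accommodate, Moderate): payoffs 7, 12 → best response Withdraw.
Second Entrant against (Withdraw, Aggressive): payoffs 3, 2 → best response Accommodate.
Second Entrant against (Withdraw, Moderate): payoffs 9, 3 → best response Accommodate.
Mutual best responses: (Accommodate, Moderate, Withdraw).

Pure NE: (Accommodate, Moderate, Withdraw)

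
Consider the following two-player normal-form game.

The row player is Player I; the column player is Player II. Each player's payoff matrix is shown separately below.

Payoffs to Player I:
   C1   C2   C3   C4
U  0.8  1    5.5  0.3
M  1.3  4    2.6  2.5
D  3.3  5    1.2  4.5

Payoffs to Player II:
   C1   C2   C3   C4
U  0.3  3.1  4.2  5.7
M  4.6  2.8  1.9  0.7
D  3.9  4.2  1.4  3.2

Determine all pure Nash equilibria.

For each strategy profile, look for a profitable unilateral deviation.
(U, C1): Player I can switch to M (0.8 → 1.3). Not NE.
(U, C2): Player I can switch to M (1 → 4). Not NE.
(U, C3): Player II can switch to C4 (4.2 → 5.7). Not NE.
(U, C4): Player I can switch to M (0.3 → 2.5). Not NE.
(M, C1): Player I can switch to D (1.3 → 3.3). Not NE.
(M, C2): Player I can switch to D (4 → 5). Not NE.
(M, C3): Player I can switch to U (2.6 → 5.5). Not NE.
(M, C4): Player I can switch to D (2.5 → 4.5). Not NE.
(D, C1): Player II can switch to C2 (3.9 → 4.2). Not NE.
(D, C2): Player I gets 5, best alternative 4; Player II gets 4.2, best alternative 3.9. No profitable deviation — NE.
(D, C3): Player I can switch to U (1.2 → 5.5). Not NE.
(The remaining 1 profile has a profitable deviation by the same check.)

The unique pure-strategy Nash equilibrium is (D, C2).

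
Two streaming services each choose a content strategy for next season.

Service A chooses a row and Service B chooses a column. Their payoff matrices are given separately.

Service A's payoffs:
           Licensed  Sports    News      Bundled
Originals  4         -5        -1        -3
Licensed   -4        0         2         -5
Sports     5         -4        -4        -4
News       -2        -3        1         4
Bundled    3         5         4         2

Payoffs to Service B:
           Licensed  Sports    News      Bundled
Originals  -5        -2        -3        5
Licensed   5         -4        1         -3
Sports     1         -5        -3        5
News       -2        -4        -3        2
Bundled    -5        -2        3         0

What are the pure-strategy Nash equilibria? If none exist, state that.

(Originals, Licensed): Service A can switch to Sports (4 → 5). Not NE.
(Originals, Sports): Service A can switch to Licensed (-5 → 0). Not NE.
(Originals, News): Service A can switch to Licensed (-1 → 2). Not NE.
(Originals, Bundled): Service A can switch to News (-3 → 4). Not NE.
(Licensed, Licensed): Service A can switch to Originals (-4 → 4). Not NE.
(Licensed, Sports): Service A can switch to Bundled (0 → 5). Not NE.
(News, Bundled): Service A gets 4, best alternative 2; Service B gets 2, best alternative -2. No profitable deviation — NE.
(Bundled, News): Service A gets 4, best alternative 2; Service B gets 3, best alternative 0. No profitable deviation — NE.
(The remaining 12 profiles each have a profitable deviation by the same check.)

Pure-strategy Nash equilibria: (News, Bundled), (Bundled, News)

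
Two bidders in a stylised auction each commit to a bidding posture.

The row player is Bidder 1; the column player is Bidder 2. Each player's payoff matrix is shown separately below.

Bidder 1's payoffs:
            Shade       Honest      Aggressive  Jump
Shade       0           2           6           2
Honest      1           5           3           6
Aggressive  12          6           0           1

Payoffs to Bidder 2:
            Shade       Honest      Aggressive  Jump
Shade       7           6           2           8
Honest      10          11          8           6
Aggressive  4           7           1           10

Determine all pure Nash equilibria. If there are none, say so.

(Shade, Shade): Bidder 1 can switch to Honest (0 → 1). Not NE.
(Shade, Honest): Bidder 1 can switch to Honest (2 → 5). Not NE.
(Shade, Aggressive): Bidder 2 can switch to Shade (2 → 7). Not NE.
(Shade, Jump): Bidder 1 can switch to Honest (2 → 6). Not NE.
(Honest, Shade): Bidder 1 can switch to Aggressive (1 → 12). Not NE.
(Honest, Honest): Bidder 1 can switch to Aggressive (5 → 6). Not NE.
(Honest, Aggressive): Bidder 1 can switch to Shade (3 → 6). Not NE.
(Honest, Jump): Bidder 2 can switch to Shade (6 → 10). Not NE.
(Aggressive, Shade): Bidder 2 can switch to Honest (4 → 7). Not NE.
(Aggressive, Honest): Bidder 2 can switch to Jump (7 → 10). Not NE.
(Aggressive, Aggressive): Bidder 1 can switch to Shade (0 → 6). Not NE.
(Aggressive, Jump): Bidder 1 can switch to Shade (1 → 2). Not NE.

There is no pure-strategy Nash equilibrium.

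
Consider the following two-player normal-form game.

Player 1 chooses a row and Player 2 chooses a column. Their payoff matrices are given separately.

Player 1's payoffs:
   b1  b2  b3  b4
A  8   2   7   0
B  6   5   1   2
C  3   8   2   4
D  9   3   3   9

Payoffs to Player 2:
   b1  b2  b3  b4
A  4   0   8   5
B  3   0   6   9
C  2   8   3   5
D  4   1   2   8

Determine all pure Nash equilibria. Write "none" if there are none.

Pure-strategy Nash equilibria: (A, b3); (C, b2); (D, b4)

(A, b1): Player 1 can switch to D (8 → 9). Not NE.
(A, b2): Player 1 can switch to B (2 → 5). Not NE.
(A, b3): Player 1 gets 7, best alternative 3; Player 2 gets 8, best alternative 5. No profitable deviation — NE.
(A, b4): Player 1 can switch to B (0 → 2). Not NE.
(B, b1): Player 1 can switch to A (6 → 8). Not NE.
(B, b2): Player 1 can switch to C (5 → 8). Not NE.
(B, b3): Player 1 can switch to A (1 → 7). Not NE.
(B, b4): Player 1 can switch to C (2 → 4). Not NE.
(C, b1): Player 1 can switch to A (3 → 8). Not NE.
(C, b2): Player 1 gets 8, best alternative 5; Player 2 gets 8, best alternative 5. No profitable deviation — NE.
(C, b3): Player 1 can switch to A (2 → 7). Not NE.
(C, b4): Player 1 can switch to D (4 → 9). Not NE.
(D, b4): Player 1 gets 9, best alternative 4; Player 2 gets 8, best alternative 4. No profitable deviation — NE.
(The remaining 3 profiles each have a profitable deviation by the same check.)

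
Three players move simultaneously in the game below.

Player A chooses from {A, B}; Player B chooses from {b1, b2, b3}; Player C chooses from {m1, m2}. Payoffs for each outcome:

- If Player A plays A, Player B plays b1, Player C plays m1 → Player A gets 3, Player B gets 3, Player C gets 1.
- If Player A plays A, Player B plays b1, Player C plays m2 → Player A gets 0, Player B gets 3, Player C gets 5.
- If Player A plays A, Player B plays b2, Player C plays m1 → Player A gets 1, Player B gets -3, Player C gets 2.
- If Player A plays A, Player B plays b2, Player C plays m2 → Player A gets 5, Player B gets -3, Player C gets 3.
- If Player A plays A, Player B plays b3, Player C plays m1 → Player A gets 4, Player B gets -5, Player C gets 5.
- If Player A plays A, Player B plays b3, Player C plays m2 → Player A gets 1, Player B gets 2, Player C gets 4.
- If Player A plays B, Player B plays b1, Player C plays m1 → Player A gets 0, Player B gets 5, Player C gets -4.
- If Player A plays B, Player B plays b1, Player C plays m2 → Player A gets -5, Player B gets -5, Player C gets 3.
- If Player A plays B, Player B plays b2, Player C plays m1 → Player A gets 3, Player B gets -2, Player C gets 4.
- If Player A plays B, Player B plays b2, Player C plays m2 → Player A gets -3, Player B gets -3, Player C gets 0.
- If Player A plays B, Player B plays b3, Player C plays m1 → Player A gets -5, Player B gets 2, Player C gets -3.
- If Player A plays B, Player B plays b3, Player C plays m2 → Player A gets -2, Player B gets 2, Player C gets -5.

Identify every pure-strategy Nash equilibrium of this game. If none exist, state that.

Mark each player's best response to every combination of opponents' strategies; a profile where every player is best-responding is a pure Nash equilibrium.
Player A against (b1, m1): payoffs 3, 0 → best response A.
Player A against (b1, m2): payoffs 0, -5 → best response A.
Player A against (b2, m1): payoffs 1, 3 → best response B.
Player A against (b2, m2): payoffs 5, -3 → best response A.
Player A against (b3, m1): payoffs 4, -5 → best response A.
Player A against (b3, m2): payoffs 1, -2 → best response A.
Player B against (A, m1): payoffs 3, -3, -5 → best response b1.
Player B against (A, m2): payoffs 3, -3, 2 → best response b1.
Player B against (B, m1): payoffs 5, -2, 2 → best response b1.
Player B against (B, m2): payoffs -5, -3, 2 → best response b3.
Player C against (A, b1): payoffs 1, 5 → best response m2.
Player C against (A, b2): payoffs 2, 3 → best response m2.
Player C against (A, b3): payoffs 5, 4 → best response m1.
Player C against (B, b1): payoffs -4, 3 → best response m2.
Player C against (B, b2): payoffs 4, 0 → best response m1.
Player C against (B, b3): payoffs -3, -5 → best response m1.
Mutual best responses: (A, b1, m2).

The unique pure-strategy Nash equilibrium is (A, b1, m2).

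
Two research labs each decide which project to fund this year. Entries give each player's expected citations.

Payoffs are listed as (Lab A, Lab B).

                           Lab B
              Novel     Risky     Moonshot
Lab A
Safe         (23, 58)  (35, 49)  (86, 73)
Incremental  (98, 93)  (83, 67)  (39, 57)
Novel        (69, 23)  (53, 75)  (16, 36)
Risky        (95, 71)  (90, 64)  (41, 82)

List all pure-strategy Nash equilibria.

The pure Nash equilibria are (Safe, Moonshot) and (Incremental, Novel).

For each strategy profile, look for a profitable unilateral deviation.
(Safe, Novel): Lab A can switch to Incremental (23 → 98). Not NE.
(Safe, Risky): Lab A can switch to Incremental (35 → 83). Not NE.
(Safe, Moonshot): Lab A gets 86, best alternative 41; Lab B gets 73, best alternative 58. No profitable deviation — NE.
(Incremental, Novel): Lab A gets 98, best alternative 95; Lab B gets 93, best alternative 67. No profitable deviation — NE.
(Incremental, Risky): Lab A can switch to Risky (83 → 90). Not NE.
(Incremental, Moonshot): Lab A can switch to Safe (39 → 86). Not NE.
(Novel, Novel): Lab A can switch to Incremental (69 → 98). Not NE.
(Novel, Risky): Lab A can switch to Incremental (53 → 83). Not NE.
(Novel, Moonshot): Lab A can switch to Safe (16 → 86). Not NE.
(Risky, Novel): Lab A can switch to Incremental (95 → 98). Not NE.
(The remaining 2 profiles each have a profitable deviation by the same check.)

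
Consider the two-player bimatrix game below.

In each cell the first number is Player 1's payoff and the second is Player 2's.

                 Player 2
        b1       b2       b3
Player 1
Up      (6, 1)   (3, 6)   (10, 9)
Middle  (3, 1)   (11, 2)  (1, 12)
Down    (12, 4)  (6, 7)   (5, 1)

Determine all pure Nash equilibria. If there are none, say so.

Player 1 against b1: payoffs 6, 3, 12 → best response Down.
Player 1 against b2: payoffs 3, 11, 6 → best response Middle.
Player 1 against b3: payoffs 10, 1, 5 → best response Up.
Player 2 against Up: payoffs 1, 6, 9 → best response b3.
Player 2 against Middle: payoffs 1, 2, 12 → best response b3.
Player 2 against Down: payoffs 4, 7, 1 → best response b2.
Mutual best responses: (Up, b3).

Pure NE: (Up, b3)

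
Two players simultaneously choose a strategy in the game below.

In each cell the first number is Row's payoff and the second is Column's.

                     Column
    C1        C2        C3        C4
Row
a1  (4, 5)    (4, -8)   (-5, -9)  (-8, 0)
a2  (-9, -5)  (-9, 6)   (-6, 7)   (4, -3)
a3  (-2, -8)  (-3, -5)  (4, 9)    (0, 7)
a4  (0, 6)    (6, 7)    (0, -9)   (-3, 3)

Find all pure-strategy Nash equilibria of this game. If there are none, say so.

(a1, C1), (a3, C3), (a4, C2)

Check each profile: it is a Nash equilibrium iff no player can strictly gain by switching unilaterally.
(a1, C1): Row gets 4, best alternative 0; Column gets 5, best alternative 0. No profitable deviation — NE.
(a1, C2): Row can switch to a4 (4 → 6). Not NE.
(a1, C3): Row can switch to a3 (-5 → 4). Not NE.
(a1, C4): Row can switch to a2 (-8 → 4). Not NE.
(a2, C1): Row can switch to a1 (-9 → 4). Not NE.
(a2, C2): Row can switch to a1 (-9 → 4). Not NE.
(a2, C3): Row can switch to a1 (-6 → -5). Not NE.
(a2, C4): Column can switch to C2 (-3 → 6). Not NE.
(a3, C1): Row can switch to a1 (-2 → 4). Not NE.
(a3, C3): Row gets 4, best alternative 0; Column gets 9, best alternative 7. No profitable deviation — NE.
(a4, C2): Row gets 6, best alternative 4; Column gets 7, best alternative 6. No profitable deviation — NE.
(The remaining 5 profiles each have a profitable deviation by the same check.)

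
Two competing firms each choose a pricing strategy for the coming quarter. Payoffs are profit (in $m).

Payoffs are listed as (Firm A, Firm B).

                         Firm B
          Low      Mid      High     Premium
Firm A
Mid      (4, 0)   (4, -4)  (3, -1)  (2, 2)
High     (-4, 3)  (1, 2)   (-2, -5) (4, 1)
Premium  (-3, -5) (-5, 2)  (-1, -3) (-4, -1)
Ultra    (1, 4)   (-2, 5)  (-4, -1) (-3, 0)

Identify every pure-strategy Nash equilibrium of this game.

For each player, find the best response to each opponent profile; mutual best responses are the pure NE.
Firm A against Low: payoffs 4, -4, -3, 1 → best response Mid.
Firm A against Mid: payoffs 4, 1, -5, -2 → best response Mid.
Firm A against High: payoffs 3, -2, -1, -4 → best response Mid.
Firm A against Premium: payoffs 2, 4, -4, -3 → best response High.
Firm B against Mid: payoffs 0, -4, -1, 2 → best response Premium.
Firm B against High: payoffs 3, 2, -5, 1 → best response Low.
Firm B against Premium: payoffs -5, 2, -3, -1 → best response Mid.
Firm B against Ultra: payoffs 4, 5, -1, 0 → best response Mid.
No profile is a mutual best response for all players.

none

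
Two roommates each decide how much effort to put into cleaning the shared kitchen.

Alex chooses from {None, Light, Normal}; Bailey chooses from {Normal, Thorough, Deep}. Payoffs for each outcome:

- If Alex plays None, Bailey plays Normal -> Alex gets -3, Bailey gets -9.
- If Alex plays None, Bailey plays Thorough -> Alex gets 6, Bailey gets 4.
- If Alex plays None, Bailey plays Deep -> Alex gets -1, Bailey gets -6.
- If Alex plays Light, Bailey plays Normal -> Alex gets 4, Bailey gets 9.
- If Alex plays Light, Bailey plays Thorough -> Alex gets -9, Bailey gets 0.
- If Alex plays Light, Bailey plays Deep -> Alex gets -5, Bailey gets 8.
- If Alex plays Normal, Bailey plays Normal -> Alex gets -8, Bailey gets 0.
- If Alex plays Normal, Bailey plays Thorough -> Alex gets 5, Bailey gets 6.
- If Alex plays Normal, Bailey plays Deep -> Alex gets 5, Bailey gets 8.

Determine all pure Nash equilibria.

Alex against Normal: payoffs -3, 4, -8 → best response Light.
Alex against Thorough: payoffs 6, -9, 5 → best response None.
Alex against Deep: payoffs -1, -5, 5 → best response Normal.
Bailey against None: payoffs -9, 4, -6 → best response Thorough.
Bailey against Light: payoffs 9, 0, 8 → best response Normal.
Bailey against Normal: payoffs 0, 6, 8 → best response Deep.
Mutual best responses: (None, Thorough); (Light, Normal); (Normal, Deep).

Pure-strategy Nash equilibria: (None, Thorough), (Light, Normal), (Normal, Deep)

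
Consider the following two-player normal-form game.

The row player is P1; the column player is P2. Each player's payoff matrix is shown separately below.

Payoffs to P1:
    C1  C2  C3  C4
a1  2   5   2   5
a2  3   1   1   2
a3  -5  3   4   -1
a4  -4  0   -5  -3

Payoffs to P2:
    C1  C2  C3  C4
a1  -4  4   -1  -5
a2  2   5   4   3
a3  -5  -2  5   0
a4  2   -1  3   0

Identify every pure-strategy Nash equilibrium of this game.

Check each profile: it is a Nash equilibrium iff no player can strictly gain by switching unilaterally.
(a1, C1): P1 can switch to a2 (2 → 3). Not NE.
(a1, C2): P1 gets 5, best alternative 3; P2 gets 4, best alternative -1. No profitable deviation — NE.
(a1, C3): P1 can switch to a3 (2 → 4). Not NE.
(a1, C4): P2 can switch to C1 (-5 → -4). Not NE.
(a2, C1): P2 can switch to C2 (2 → 5). Not NE.
(a2, C2): P1 can switch to a1 (1 → 5). Not NE.
(a2, C3): P1 can switch to a1 (1 → 2). Not NE.
(a2, C4): P1 can switch to a1 (2 → 5). Not NE.
(a3, C1): P1 can switch to a1 (-5 → 2). Not NE.
(a3, C2): P1 can switch to a1 (3 → 5). Not NE.
(a3, C3): P1 gets 4, best alternative 2; P2 gets 5, best alternative 0. No profitable deviation — NE.
(a3, C4): P1 can switch to a1 (-1 → 5). Not NE.
(The remaining 4 profiles each have a profitable deviation by the same check.)

The pure Nash equilibria are (a1, C2); (a3, C3).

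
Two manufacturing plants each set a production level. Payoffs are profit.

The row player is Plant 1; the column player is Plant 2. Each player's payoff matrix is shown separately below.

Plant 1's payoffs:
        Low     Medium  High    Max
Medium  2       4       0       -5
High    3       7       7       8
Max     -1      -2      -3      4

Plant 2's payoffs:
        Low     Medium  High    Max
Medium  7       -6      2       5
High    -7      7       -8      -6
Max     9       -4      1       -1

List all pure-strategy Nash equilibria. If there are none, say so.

The unique pure-strategy Nash equilibrium is (High, Medium).

For each player, find the best response to each opponent profile; mutual best responses are the pure NE.
Plant 1 against Low: payoffs 2, 3, -1 → best response High.
Plant 1 against Medium: payoffs 4, 7, -2 → best response High.
Plant 1 against High: payoffs 0, 7, -3 → best response High.
Plant 1 against Max: payoffs -5, 8, 4 → best response High.
Plant 2 against Medium: payoffs 7, -6, 2, 5 → best response Low.
Plant 2 against High: payoffs -7, 7, -8, -6 → best response Medium.
Plant 2 against Max: payoffs 9, -4, 1, -1 → best response Low.
Mutual best responses: (High, Medium).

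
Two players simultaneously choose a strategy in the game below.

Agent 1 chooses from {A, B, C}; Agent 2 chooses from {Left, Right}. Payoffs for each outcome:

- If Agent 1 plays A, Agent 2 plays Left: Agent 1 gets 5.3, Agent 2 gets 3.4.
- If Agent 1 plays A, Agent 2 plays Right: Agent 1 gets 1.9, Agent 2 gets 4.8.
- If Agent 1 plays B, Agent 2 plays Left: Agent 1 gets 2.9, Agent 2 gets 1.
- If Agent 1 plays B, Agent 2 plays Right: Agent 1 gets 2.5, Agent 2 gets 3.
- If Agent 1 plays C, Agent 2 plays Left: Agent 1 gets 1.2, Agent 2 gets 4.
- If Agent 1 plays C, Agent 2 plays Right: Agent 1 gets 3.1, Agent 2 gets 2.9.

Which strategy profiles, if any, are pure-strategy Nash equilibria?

Agent 1 against Left: payoffs 5.3, 2.9, 1.2 → best response A.
Agent 1 against Right: payoffs 1.9, 2.5, 3.1 → best response C.
Agent 2 against A: payoffs 3.4, 4.8 → best response Right.
Agent 2 against B: payoffs 1, 3 → best response Right.
Agent 2 against C: payoffs 4, 2.9 → best response Left.
No profile is a mutual best response for all players.

No pure-strategy Nash equilibrium.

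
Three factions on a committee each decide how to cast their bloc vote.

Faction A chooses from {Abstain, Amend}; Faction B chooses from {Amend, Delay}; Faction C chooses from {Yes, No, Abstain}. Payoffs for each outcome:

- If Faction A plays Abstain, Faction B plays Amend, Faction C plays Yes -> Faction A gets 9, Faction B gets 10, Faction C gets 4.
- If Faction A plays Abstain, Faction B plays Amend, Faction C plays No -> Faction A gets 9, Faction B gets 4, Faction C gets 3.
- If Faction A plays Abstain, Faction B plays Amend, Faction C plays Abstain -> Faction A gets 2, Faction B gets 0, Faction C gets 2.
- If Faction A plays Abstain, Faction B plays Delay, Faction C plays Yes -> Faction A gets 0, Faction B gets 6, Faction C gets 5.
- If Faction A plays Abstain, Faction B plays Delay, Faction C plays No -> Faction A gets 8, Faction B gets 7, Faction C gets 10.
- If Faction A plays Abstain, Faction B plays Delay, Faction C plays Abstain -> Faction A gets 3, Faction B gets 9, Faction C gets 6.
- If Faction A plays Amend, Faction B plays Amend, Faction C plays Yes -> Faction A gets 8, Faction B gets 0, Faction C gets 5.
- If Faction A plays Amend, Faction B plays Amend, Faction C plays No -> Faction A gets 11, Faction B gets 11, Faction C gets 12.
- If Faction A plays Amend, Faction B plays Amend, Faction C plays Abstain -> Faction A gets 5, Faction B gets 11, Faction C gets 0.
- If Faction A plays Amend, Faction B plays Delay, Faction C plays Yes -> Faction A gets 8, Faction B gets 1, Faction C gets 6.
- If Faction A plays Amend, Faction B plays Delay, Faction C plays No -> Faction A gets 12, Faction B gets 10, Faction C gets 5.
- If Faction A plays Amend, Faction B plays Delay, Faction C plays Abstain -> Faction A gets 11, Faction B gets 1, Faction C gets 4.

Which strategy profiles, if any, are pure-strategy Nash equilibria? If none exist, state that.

(Abstain, Amend, Yes): Faction A gets 9, best alternative 8; Faction B gets 10, best alternative 6; Faction C gets 4, best alternative 3. No profitable deviation — NE.
(Abstain, Amend, No): Faction A can switch to Amend (9 → 11). Not NE.
(Abstain, Amend, Abstain): Faction A can switch to Amend (2 → 5). Not NE.
(Abstain, Delay, Yes): Faction A can switch to Amend (0 → 8). Not NE.
(Abstain, Delay, No): Faction A can switch to Amend (8 → 12). Not NE.
(Abstain, Delay, Abstain): Faction A can switch to Amend (3 → 11). Not NE.
(Amend, Amend, Yes): Faction A can switch to Abstain (8 → 9). Not NE.
(Amend, Amend, No): Faction A gets 11, best alternative 9; Faction B gets 11, best alternative 10; Faction C gets 12, best alternative 5. No profitable deviation — NE.
(Amend, Amend, Abstain): Faction C can switch to Yes (0 → 5). Not NE.
(Amend, Delay, Yes): Faction A gets 8, best alternative 0; Faction B gets 1, best alternative 0; Faction C gets 6, best alternative 5. No profitable deviation — NE.
(Amend, Delay, No): Faction B can switch to Amend (10 → 11). Not NE.
(Amend, Delay, Abstain): Faction B can switch to Amend (1 → 11). Not NE.

Pure-strategy Nash equilibria: (Abstain, Amend, Yes) and (Amend, Amend, No) and (Amend, Delay, Yes)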